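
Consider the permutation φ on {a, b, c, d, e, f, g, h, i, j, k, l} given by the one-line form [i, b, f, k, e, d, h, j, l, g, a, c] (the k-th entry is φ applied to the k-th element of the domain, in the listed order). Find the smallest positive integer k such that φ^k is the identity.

Writing φ as disjoint cycles, the cycle lengths are 7, 3, 1, 1.
The order is lcm(7, 3) = 21.

21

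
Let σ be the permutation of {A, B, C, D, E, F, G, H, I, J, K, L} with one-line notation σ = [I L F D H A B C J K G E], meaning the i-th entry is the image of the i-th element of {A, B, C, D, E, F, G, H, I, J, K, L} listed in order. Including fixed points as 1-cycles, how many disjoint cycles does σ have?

The cycle decomposition is (A I J K G B L E H C F)(D), which has 2 cycles (counting 1-cycles).

2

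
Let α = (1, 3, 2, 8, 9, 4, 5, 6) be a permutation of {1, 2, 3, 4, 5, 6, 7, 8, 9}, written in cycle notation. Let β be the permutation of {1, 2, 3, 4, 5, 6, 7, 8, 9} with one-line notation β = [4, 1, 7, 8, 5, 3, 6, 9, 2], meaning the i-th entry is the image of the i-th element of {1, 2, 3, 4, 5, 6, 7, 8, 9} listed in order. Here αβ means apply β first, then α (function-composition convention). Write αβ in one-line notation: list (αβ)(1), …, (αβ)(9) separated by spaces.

5 3 7 9 6 2 1 4 8

For each element, apply β then α: 1 → 4 → 5; 2 → 1 → 3; 3 → 7 → 7; 4 → 8 → 9; 5 → 5 → 6; 6 → 3 → 2; 7 → 6 → 1; 8 → 9 → 4; 9 → 2 → 8.
Collecting the images, αβ = [5 3 7 9 6 2 1 4 8].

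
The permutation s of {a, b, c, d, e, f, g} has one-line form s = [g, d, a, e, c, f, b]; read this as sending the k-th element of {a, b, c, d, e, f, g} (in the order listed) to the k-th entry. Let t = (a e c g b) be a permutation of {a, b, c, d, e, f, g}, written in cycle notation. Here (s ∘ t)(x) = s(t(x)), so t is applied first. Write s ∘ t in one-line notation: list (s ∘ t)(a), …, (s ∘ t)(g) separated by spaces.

c g b e a f d

(s ∘ t)(x) = s(t(x)). Computing each image: s(t(a)) = s(e) = c, s(t(b)) = s(a) = g, s(t(c)) = s(g) = b, s(t(d)) = s(d) = e, s(t(e)) = s(c) = a, s(t(f)) = s(f) = f, s(t(g)) = s(b) = d.
Hence s ∘ t = [c g b e a f d].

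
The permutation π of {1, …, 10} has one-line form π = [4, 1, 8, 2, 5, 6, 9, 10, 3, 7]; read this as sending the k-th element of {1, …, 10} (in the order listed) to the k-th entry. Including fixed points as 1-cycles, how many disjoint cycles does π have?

The cycle decomposition is (1 4 2)(3 8 10 7 9)(5)(6), which has 4 cycles (counting 1-cycles).

4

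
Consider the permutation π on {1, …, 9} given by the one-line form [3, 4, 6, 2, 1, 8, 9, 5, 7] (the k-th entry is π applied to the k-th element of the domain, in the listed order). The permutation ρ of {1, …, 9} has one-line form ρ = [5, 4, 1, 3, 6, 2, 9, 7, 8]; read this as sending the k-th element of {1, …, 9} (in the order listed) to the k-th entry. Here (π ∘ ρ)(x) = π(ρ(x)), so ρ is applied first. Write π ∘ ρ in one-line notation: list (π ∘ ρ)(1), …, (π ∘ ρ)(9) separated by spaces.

1 2 3 6 8 4 7 9 5

Chase each element through ρ then π: 1 → 5 → 1; 2 → 4 → 2; 3 → 1 → 3; 4 → 3 → 6; 5 → 6 → 8; 6 → 2 → 4; 7 → 9 → 7; 8 → 7 → 9; 9 → 8 → 5.
Collecting the images, π ∘ ρ = [1 2 3 6 8 4 7 9 5].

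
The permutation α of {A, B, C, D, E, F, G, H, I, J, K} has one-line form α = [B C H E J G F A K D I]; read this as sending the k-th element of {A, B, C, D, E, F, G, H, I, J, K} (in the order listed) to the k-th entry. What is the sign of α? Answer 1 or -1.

In disjoint-cycle form the cycle lengths are 4, 3, 2, 2.
A cycle of length ℓ contributes ℓ−1 transpositions, so α is a product of 3 + 2 + 1 + 1 = 7 transpositions — odd.

-1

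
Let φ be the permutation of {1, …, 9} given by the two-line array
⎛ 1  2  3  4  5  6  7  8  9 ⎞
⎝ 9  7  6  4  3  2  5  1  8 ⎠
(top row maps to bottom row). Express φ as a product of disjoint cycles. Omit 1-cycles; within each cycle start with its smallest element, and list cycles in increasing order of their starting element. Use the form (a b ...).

(1 9 8)(2 7 5 3 6)

Start at 1 and follow images: 1 → 9 → 8 → 1, giving the cycle (1 9 8).
Continuing from each remaining unvisited element yields (1 9 8)(2 7 5 3 6).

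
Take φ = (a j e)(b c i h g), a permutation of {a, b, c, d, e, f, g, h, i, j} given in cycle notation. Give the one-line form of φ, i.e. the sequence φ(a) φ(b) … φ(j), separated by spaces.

j c i d a f b g h e

Image by image: a→j, b→c, c→i, d→d, e→a, f→f, g→b, h→g, i→h, j→e.
Listing these in domain order gives j c i d a f b g h e.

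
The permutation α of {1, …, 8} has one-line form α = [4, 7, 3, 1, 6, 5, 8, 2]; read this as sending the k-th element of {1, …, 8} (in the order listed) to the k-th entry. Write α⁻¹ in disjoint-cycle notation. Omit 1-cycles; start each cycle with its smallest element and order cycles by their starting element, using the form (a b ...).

(1 4)(2 8 7)(5 6)

First write α in disjoint cycles: (1 4)(2 7 8)(5 6).
Reversing each cycle (and rotating so the smallest element leads) gives α⁻¹ = (1 4)(2 8 7)(5 6).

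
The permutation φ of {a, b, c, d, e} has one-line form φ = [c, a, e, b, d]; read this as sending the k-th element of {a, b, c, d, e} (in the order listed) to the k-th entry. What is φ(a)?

c

a is element number 1 of the domain, and entry number 1 of the one-line form is c, so φ(a) = c.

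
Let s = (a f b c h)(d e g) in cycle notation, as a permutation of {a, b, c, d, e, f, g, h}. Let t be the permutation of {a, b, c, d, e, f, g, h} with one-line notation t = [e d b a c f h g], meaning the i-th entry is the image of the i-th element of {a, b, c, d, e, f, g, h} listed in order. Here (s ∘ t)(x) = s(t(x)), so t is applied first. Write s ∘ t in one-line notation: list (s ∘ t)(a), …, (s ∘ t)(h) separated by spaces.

For each element, apply t then s: a → e → g; b → d → e; c → b → c; d → a → f; e → c → h; f → f → b; g → h → a; h → g → d.
Collecting the images, s ∘ t = [g e c f h b a d].

g e c f h b a d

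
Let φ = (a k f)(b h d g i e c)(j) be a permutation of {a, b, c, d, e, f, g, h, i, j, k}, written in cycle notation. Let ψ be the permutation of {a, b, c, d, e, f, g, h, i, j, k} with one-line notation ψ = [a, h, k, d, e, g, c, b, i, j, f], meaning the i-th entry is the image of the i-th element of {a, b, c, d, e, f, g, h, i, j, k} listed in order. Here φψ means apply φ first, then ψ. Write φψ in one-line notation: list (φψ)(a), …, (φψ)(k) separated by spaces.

f b h c k a i d e j g

(φψ)(x) = ψ(φ(x)). Computing each image: ψ(φ(a)) = ψ(k) = f, ψ(φ(b)) = ψ(h) = b, ψ(φ(c)) = ψ(b) = h, ψ(φ(d)) = ψ(g) = c, ψ(φ(e)) = ψ(c) = k, ψ(φ(f)) = ψ(a) = a, ψ(φ(g)) = ψ(i) = i, ψ(φ(h)) = ψ(d) = d, ψ(φ(i)) = ψ(e) = e, ψ(φ(j)) = ψ(j) = j, ψ(φ(k)) = ψ(f) = g.
Hence φψ = [f b h c k a i d e j g].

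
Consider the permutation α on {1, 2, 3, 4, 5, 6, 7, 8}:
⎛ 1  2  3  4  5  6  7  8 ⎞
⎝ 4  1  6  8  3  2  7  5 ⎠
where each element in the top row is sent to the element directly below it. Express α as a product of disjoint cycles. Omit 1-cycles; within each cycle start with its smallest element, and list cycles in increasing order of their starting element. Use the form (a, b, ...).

Start at 1 and follow images: 1 → 4 → 8 → 5 → 3 → 6 → 2 → 1, giving the cycle (1, 4, 8, 5, 3, 6, 2).
Repeating from the next unused element and collecting all non-trivial cycles gives (1, 4, 8, 5, 3, 6, 2).

(1, 4, 8, 5, 3, 6, 2)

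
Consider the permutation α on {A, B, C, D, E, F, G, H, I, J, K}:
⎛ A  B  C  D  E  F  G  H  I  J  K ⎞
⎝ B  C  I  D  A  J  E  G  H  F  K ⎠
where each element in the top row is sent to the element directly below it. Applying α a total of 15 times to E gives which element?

Tracing E → A → … returns to E after 7 steps, so E lies in a 7-cycle (A B C I H G E).
On a 7-cycle, α^7 is the identity, so α^15 = α^1 there (15 ≡ 1 mod 7).
Stepping 1 place around the cycle: E → A.

A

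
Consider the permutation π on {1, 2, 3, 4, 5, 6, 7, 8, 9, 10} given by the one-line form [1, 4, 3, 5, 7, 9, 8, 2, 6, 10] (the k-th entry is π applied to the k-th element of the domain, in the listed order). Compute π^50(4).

Tracing 4 → 5 → … returns to 4 after 5 steps, so 4 lies in a 5-cycle (2, 4, 5, 7, 8).
Since the cycle has length 5, π^50 acts on it the same as π^0 (50 mod 5 = 0).
So π^50(4) = 4.

4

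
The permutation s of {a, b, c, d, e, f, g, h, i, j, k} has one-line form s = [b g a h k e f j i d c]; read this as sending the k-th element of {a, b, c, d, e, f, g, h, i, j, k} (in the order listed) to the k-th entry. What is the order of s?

21

The disjoint-cycle form of s has cycle lengths 7, 3, 1.
The order of s is the least common multiple of its cycle lengths: lcm(7, 3) = 21.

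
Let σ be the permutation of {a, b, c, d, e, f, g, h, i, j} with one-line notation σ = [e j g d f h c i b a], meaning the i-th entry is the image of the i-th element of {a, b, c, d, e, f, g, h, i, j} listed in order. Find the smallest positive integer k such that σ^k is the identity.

The disjoint-cycle form of σ has cycle lengths 7, 2, 1.
Since disjoint cycles commute, ord(σ) = lcm(7, 2) = 14.

14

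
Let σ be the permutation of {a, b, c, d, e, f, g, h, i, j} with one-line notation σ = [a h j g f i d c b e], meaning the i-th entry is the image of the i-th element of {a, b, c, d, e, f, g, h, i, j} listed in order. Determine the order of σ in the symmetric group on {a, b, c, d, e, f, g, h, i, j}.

14

The disjoint-cycle form of σ has cycle lengths 7, 2, 1.
Since disjoint cycles commute, ord(σ) = lcm(7, 2) = 14.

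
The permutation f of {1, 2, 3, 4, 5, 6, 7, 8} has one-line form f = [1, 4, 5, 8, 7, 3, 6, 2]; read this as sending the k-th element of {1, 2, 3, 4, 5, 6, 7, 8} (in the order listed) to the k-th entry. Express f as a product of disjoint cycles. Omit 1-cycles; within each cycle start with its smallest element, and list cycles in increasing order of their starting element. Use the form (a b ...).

(2 4 8)(3 5 7 6)

Start at 2 and follow images: 2 → 4 → 8 → 2, giving the cycle (2 4 8).
Continuing from each remaining unvisited element yields (2 4 8)(3 5 7 6).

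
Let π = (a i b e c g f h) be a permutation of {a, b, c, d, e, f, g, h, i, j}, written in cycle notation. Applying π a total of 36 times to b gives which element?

b lies in the 8-cycle (a i b e c g f h).
On an 8-cycle, π^8 is the identity, so π^36 = π^4 there (36 ≡ 4 mod 8).
Stepping 4 places around the cycle: b → e → c → g → f.

f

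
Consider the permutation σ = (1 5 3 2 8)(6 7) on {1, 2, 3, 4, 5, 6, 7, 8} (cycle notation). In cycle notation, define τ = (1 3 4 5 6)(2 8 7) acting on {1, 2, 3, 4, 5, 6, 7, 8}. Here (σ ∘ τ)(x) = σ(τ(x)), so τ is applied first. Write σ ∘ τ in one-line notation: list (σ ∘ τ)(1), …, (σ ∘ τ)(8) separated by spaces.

For each element, apply τ then σ: 1 → 3 → 2; 2 → 8 → 1; 3 → 4 → 4; 4 → 5 → 3; 5 → 6 → 7; 6 → 1 → 5; 7 → 2 → 8; 8 → 7 → 6.
So σ ∘ τ in one-line form is 2 1 4 3 7 5 8 6.

2 1 4 3 7 5 8 6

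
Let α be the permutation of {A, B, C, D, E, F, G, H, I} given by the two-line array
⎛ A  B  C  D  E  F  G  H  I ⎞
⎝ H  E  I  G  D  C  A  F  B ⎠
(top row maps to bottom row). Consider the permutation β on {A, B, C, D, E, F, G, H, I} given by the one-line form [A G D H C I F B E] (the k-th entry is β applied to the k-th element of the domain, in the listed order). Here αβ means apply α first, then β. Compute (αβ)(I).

First apply α: α(I) = B, then β(B) = G. Thus (αβ)(I) = G.

G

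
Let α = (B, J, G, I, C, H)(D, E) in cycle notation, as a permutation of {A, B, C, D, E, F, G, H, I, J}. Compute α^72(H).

H

H lies in the 6-cycle (B, J, G, I, C, H).
On a 6-cycle, α^6 is the identity, so α^72 = α^0 there (72 ≡ 0 mod 6).
So α^72(H) = H.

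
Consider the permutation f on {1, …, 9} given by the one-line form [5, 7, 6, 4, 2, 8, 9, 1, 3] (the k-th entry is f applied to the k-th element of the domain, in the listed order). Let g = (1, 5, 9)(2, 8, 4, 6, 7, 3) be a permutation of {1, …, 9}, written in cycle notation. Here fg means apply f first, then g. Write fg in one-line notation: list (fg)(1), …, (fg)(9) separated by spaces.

(fg)(x) = g(f(x)). Computing each image: g(f(1)) = g(5) = 9, g(f(2)) = g(7) = 3, g(f(3)) = g(6) = 7, g(f(4)) = g(4) = 6, g(f(5)) = g(2) = 8, g(f(6)) = g(8) = 4, g(f(7)) = g(9) = 1, g(f(8)) = g(1) = 5, g(f(9)) = g(3) = 2.
Hence fg = [9 3 7 6 8 4 1 5 2].

9 3 7 6 8 4 1 5 2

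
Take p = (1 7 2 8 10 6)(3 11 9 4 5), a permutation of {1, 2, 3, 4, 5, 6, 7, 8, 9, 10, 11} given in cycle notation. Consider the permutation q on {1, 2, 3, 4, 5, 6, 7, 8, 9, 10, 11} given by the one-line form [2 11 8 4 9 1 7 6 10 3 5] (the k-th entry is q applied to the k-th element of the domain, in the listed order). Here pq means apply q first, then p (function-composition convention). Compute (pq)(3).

10

q(3) = 8, then p(8) = 10; composing gives (pq)(3) = 10.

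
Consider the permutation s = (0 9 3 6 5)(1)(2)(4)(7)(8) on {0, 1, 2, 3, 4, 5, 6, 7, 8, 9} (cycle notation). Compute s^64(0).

5

0 lies in the 5-cycle (0 9 3 6 5).
Powers repeat with period 5 on this cycle, and 64 mod 5 = 4, so s^64(0) = s^4(0).
Advancing 4 steps from 0: 0 → 9 → 3 → 6 → 5.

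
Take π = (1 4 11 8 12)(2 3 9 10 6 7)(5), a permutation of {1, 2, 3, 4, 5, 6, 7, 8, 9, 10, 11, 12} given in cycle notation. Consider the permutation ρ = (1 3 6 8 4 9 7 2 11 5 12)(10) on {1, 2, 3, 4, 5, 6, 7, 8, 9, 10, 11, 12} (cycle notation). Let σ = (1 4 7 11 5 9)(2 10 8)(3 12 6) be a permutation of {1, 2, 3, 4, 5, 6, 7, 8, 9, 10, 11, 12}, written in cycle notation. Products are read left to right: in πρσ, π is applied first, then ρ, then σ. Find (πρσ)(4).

9

Apply the permutations in order: π(4) = 11, then ρ(11) = 5, then σ(5) = 9. So (πρσ)(4) = 9.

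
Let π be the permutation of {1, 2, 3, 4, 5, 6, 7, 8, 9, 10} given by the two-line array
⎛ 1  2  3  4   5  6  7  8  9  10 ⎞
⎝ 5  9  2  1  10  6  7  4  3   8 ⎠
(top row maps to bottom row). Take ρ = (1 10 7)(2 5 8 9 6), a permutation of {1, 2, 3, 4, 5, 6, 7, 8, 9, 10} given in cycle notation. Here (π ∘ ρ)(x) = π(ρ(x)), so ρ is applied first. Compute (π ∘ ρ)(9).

6

(π ∘ ρ)(9) = π(ρ(9)). ρ(9) = 6, then π(6) = 6. So (π ∘ ρ)(9) = 6.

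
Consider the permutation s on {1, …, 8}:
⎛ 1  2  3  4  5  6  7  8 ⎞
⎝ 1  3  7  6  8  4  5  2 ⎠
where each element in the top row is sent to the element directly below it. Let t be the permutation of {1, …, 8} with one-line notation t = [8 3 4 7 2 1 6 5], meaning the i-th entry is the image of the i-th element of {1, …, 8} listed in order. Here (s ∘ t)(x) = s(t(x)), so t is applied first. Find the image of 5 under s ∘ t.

3

t(5) = 2, then s(2) = 3; composing gives (s ∘ t)(5) = 3.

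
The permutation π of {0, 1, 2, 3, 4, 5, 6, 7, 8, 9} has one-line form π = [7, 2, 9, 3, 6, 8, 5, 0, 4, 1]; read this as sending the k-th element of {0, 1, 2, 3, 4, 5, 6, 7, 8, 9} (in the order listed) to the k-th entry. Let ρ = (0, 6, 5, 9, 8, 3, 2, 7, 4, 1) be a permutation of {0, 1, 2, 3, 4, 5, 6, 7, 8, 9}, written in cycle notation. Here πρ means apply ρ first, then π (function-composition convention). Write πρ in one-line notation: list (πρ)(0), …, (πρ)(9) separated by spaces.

(πρ)(x) = π(ρ(x)). Computing each image: π(ρ(0)) = π(6) = 5, π(ρ(1)) = π(0) = 7, π(ρ(2)) = π(7) = 0, π(ρ(3)) = π(2) = 9, π(ρ(4)) = π(1) = 2, π(ρ(5)) = π(9) = 1, π(ρ(6)) = π(5) = 8, π(ρ(7)) = π(4) = 6, π(ρ(8)) = π(3) = 3, π(ρ(9)) = π(8) = 4.
Hence πρ = [5 7 0 9 2 1 8 6 3 4].

5 7 0 9 2 1 8 6 3 4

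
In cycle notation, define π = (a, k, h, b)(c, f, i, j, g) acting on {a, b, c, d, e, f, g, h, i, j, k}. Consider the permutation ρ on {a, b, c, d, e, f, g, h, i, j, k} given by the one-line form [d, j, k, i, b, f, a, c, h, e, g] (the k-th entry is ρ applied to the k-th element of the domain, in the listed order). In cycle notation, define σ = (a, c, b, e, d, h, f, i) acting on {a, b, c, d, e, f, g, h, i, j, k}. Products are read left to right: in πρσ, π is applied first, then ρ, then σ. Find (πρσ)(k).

b

(πρσ)(k) = σ(ρ(π(k))). π(k) = h, then ρ(h) = c, then σ(c) = b, so the result is b.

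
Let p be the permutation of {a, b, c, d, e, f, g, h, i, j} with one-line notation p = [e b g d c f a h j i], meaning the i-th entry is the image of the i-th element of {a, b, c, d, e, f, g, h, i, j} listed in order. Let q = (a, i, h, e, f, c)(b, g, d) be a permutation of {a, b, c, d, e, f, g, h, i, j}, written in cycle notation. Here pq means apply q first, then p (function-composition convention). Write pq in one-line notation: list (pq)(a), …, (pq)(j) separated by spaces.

(pq)(x) = p(q(x)). Computing each image: p(q(a)) = p(i) = j, p(q(b)) = p(g) = a, p(q(c)) = p(a) = e, p(q(d)) = p(b) = b, p(q(e)) = p(f) = f, p(q(f)) = p(c) = g, p(q(g)) = p(d) = d, p(q(h)) = p(e) = c, p(q(i)) = p(h) = h, p(q(j)) = p(j) = i.
Hence pq = [j a e b f g d c h i].

j a e b f g d c h i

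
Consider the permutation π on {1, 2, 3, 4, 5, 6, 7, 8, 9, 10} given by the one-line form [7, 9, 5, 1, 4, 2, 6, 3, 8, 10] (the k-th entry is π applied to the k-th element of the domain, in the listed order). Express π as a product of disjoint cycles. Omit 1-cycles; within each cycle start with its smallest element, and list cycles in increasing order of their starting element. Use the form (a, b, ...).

From 1: 1 → 7 → 6 → 2 → 9 → 8 → 3 → 5 → 4 → 1, closing the cycle (1, 7, 6, 2, 9, 8, 3, 5, 4).
Repeating from the next unused element and collecting all non-trivial cycles gives (1, 7, 6, 2, 9, 8, 3, 5, 4).

(1, 7, 6, 2, 9, 8, 3, 5, 4)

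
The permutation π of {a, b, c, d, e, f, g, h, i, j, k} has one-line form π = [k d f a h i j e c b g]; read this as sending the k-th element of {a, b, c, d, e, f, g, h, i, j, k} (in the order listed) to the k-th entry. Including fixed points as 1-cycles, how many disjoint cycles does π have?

The cycle decomposition is (a, k, g, j, b, d)(c, f, i)(e, h), which has 3 cycles (counting 1-cycles).

3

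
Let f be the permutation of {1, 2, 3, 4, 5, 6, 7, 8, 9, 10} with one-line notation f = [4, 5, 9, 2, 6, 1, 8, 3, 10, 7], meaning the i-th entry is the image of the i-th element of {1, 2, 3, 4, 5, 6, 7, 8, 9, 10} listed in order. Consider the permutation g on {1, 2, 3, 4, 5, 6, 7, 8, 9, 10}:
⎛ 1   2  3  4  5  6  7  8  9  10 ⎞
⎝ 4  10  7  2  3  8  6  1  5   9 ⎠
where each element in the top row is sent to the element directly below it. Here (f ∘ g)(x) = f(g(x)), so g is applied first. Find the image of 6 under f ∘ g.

First apply g: g(6) = 8, then f(8) = 3. Thus (f ∘ g)(6) = 3.

3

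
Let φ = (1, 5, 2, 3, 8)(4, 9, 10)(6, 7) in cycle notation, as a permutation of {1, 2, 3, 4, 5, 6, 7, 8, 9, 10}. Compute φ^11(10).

10 lies in the 3-cycle (4, 9, 10).
On a 3-cycle, φ^3 is the identity, so φ^11 = φ^2 there (11 ≡ 2 mod 3).
Stepping 2 places around the cycle: 10 → 4 → 9.

9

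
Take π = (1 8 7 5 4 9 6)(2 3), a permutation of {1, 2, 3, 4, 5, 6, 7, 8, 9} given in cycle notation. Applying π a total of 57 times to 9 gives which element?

9 lies in the 7-cycle (1 8 7 5 4 9 6).
On a 7-cycle, π^7 is the identity, so π^57 = π^1 there (57 ≡ 1 mod 7).
Stepping 1 place around the cycle: 9 → 6.

6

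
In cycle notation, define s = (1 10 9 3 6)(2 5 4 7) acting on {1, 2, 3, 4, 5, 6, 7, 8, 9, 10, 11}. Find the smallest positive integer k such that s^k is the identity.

20

The disjoint cycles have lengths 5, 4, 1, 1.
The order of s is the least common multiple of its cycle lengths: lcm(5, 4) = 20.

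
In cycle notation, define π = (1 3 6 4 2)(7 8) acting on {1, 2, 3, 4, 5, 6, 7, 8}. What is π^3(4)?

4 lies in the 5-cycle (1 3 6 4 2).
Advancing 3 steps from 4: 4 → 2 → 1 → 3.

3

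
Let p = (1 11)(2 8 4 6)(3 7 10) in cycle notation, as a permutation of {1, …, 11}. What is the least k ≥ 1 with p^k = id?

12

The disjoint cycles have lengths 4, 3, 2, 1, 1.
The order is lcm(4, 3, 2) = 12.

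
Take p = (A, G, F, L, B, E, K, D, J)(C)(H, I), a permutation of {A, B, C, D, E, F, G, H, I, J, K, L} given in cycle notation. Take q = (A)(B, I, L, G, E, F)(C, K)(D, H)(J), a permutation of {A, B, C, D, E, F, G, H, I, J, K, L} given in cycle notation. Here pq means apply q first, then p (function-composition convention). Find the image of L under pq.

F

q(L) = G, then p(G) = F; composing gives (pq)(L) = F.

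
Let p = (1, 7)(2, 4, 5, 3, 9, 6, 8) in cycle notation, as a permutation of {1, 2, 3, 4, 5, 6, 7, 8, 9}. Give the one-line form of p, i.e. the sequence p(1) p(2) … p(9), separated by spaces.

Image by image: 1→7, 2→4, 3→9, 4→5, 5→3, 6→8, 7→1, 8→2, 9→6.
Listing these in domain order gives 7 4 9 5 3 8 1 2 6.

7 4 9 5 3 8 1 2 6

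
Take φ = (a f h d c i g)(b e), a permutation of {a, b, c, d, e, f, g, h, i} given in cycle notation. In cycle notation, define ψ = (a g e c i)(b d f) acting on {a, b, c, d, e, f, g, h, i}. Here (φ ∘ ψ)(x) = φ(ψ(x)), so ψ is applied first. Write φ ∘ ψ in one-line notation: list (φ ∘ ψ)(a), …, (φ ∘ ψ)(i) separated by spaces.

a c g h i e b d f

For each element, apply ψ then φ: a → g → a; b → d → c; c → i → g; d → f → h; e → c → i; f → b → e; g → e → b; h → h → d; i → a → f.
Collecting the images, φ ∘ ψ = [a c g h i e b d f].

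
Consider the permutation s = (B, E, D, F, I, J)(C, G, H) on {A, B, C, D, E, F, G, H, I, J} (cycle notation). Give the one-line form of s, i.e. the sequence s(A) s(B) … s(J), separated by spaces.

Reading each image from the cycles: A↦A, B↦E, C↦G, D↦F, E↦D, F↦I, G↦H, H↦C, I↦J, J↦B.
So the one-line form is A E G F D I H C J B.

A E G F D I H C J B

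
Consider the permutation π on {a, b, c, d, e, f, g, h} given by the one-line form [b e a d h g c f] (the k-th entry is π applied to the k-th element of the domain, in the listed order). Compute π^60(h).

a

Tracing h → f → … returns to h after 7 steps, so h lies in a 7-cycle (a b e h f g c).
Since the cycle has length 7, π^60 acts on it the same as π^4 (60 mod 7 = 4).
Stepping 4 places around the cycle: h → f → g → c → a.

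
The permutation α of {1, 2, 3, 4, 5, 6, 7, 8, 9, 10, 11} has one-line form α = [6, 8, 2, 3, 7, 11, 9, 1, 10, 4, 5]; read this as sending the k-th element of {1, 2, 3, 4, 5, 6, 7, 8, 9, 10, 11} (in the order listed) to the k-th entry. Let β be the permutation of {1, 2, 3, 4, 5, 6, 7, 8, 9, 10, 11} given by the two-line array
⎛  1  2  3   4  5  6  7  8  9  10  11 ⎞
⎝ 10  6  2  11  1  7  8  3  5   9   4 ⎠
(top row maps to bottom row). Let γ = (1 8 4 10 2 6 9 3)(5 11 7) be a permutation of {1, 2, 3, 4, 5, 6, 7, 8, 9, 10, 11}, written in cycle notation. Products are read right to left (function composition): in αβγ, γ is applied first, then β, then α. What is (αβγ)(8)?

5

Chase 8: γ(8) = 4; β(4) = 11; α(11) = 5. Hence (αβγ)(8) = 5.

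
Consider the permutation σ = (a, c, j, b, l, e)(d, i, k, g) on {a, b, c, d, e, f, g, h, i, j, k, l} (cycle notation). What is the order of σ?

The cycle type of σ is (6, 4, 1, 1).
Since disjoint cycles commute, ord(σ) = lcm(6, 4) = 12.

12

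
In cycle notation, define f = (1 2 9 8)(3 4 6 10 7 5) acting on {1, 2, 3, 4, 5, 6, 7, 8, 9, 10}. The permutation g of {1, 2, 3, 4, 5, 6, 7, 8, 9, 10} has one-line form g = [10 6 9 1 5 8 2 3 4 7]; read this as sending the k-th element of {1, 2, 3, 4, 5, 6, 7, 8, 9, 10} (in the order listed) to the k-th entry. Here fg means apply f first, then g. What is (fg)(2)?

(fg)(2) = g(f(2)). f(2) = 9, then g(9) = 4. So (fg)(2) = 4.

4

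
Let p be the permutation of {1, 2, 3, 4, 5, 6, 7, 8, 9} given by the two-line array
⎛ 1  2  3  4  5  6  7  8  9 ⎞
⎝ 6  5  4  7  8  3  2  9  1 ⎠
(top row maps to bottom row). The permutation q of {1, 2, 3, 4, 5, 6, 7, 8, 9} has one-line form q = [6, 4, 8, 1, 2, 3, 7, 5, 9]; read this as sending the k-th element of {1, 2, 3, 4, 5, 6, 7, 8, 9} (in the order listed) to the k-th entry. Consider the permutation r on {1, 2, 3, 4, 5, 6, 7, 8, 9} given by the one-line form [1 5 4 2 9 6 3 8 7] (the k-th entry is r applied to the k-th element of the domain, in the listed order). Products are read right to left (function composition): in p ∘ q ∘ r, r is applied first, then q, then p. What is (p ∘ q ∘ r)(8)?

8

Chase 8: r(8) = 8; q(8) = 5; p(5) = 8. Hence (p ∘ q ∘ r)(8) = 8.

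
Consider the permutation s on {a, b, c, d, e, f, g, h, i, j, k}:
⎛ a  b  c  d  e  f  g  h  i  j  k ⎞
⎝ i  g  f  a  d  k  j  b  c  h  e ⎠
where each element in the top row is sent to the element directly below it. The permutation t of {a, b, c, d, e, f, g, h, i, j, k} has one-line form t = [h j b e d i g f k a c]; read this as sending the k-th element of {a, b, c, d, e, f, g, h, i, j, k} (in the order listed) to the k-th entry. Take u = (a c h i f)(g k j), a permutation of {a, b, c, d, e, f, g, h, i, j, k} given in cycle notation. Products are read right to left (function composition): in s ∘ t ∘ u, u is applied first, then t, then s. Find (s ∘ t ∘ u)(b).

h

Apply the permutations in order: u(b) = b, then t(b) = j, then s(j) = h. So (s ∘ t ∘ u)(b) = h.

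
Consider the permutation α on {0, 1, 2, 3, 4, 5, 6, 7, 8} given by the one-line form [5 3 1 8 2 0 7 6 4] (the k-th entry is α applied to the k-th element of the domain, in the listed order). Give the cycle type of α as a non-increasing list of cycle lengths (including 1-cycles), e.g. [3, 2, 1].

The disjoint cycles are (0, 5)(1, 3, 8, 4, 2)(6, 7), with lengths 5, 2, 2 in non-increasing order.

[5, 2, 2]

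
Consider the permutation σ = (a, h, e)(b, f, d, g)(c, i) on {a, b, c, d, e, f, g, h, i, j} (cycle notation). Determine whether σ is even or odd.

even

The cycle lengths are 4, 3, 2, 1.
A cycle is odd iff its length is even; σ has 2 even-length cycles, so sgn(σ) = (−1)^2 and σ is even.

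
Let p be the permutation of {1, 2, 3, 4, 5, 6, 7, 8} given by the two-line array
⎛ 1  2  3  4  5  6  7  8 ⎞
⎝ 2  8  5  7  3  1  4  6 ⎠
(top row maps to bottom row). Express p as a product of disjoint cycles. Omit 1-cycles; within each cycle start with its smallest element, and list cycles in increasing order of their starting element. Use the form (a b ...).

Iterating p from 1 gives 1 → 2 → 8 → 6 → 1; that is the 4-cycle (1 2 8 6).
Repeating from the next unused element and collecting all non-trivial cycles gives (1 2 8 6)(3 5)(4 7).

(1 2 8 6)(3 5)(4 7)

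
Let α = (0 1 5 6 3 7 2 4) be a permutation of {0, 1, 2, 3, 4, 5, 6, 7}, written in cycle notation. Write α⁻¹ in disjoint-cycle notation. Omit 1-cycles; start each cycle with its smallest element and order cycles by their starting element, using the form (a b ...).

Inverting a permutation written in cycle notation just reverses the order within every cycle.
Reversing each cycle of α and rotating so the smallest element leads gives (0 4 2 7 3 6 5 1).

(0 4 2 7 3 6 5 1)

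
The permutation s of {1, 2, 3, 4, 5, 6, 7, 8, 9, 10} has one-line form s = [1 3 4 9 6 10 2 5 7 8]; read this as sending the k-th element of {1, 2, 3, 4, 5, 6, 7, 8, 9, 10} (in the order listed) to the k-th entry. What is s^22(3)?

Tracing 3 → 4 → … returns to 3 after 5 steps, so 3 lies in a 5-cycle (2 3 4 9 7).
Powers repeat with period 5 on this cycle, and 22 mod 5 = 2, so s^22(3) = s^2(3).
Stepping 2 places around the cycle: 3 → 4 → 9.

9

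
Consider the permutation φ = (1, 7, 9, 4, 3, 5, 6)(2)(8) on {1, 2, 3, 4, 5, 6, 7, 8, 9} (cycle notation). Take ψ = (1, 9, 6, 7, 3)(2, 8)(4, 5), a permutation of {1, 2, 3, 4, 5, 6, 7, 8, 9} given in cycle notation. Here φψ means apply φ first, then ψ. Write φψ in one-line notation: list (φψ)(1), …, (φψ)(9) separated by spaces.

(φψ)(x) = ψ(φ(x)). Computing each image: ψ(φ(1)) = ψ(7) = 3, ψ(φ(2)) = ψ(2) = 8, ψ(φ(3)) = ψ(5) = 4, ψ(φ(4)) = ψ(3) = 1, ψ(φ(5)) = ψ(6) = 7, ψ(φ(6)) = ψ(1) = 9, ψ(φ(7)) = ψ(9) = 6, ψ(φ(8)) = ψ(8) = 2, ψ(φ(9)) = ψ(4) = 5.
Hence φψ = [3 8 4 1 7 9 6 2 5].

3 8 4 1 7 9 6 2 5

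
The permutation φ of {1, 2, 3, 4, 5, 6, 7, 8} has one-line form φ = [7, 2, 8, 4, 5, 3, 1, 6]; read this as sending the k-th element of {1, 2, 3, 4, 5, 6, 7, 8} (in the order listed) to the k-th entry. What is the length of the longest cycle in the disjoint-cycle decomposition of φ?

Decomposing into disjoint cycles gives (1, 7)(3, 8, 6); the longest has length 3.

3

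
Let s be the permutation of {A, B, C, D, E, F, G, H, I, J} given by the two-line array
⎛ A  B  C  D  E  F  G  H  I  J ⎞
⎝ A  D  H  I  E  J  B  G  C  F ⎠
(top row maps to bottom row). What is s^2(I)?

H

Tracing I → C → … returns to I after 6 steps, so I lies in a 6-cycle (B D I C H G).
Advancing 2 steps from I: I → C → H.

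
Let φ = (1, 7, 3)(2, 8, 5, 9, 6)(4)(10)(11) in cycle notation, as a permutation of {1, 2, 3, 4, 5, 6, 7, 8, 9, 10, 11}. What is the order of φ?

15

The disjoint cycles have lengths 5, 3, 1, 1, 1.
Since disjoint cycles commute, ord(φ) = lcm(5, 3) = 15.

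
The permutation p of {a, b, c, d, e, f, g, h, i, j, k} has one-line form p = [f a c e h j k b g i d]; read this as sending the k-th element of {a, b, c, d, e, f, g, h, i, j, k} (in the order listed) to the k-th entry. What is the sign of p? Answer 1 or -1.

-1

In disjoint-cycle form the cycle lengths are 10, 1.
A cycle is odd iff its length is even; p has 1 even-length cycle, so sgn(p) = (−1)^1 and p is odd.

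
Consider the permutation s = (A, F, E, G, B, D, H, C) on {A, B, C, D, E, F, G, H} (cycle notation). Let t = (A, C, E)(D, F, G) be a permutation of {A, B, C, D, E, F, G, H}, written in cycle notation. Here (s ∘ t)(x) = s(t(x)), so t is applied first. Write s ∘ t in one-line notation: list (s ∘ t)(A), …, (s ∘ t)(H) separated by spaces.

A D G E F B H C

(s ∘ t)(x) = s(t(x)). Computing each image: s(t(A)) = s(C) = A, s(t(B)) = s(B) = D, s(t(C)) = s(E) = G, s(t(D)) = s(F) = E, s(t(E)) = s(A) = F, s(t(F)) = s(G) = B, s(t(G)) = s(D) = H, s(t(H)) = s(H) = C.
Hence s ∘ t = [A D G E F B H C].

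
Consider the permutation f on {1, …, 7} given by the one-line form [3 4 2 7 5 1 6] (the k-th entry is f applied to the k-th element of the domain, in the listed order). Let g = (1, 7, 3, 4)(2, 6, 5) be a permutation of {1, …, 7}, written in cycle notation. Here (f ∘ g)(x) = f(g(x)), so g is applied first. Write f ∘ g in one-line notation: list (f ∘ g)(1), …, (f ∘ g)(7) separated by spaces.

6 1 7 3 4 5 2

(f ∘ g)(x) = f(g(x)). Computing each image: f(g(1)) = f(7) = 6, f(g(2)) = f(6) = 1, f(g(3)) = f(4) = 7, f(g(4)) = f(1) = 3, f(g(5)) = f(2) = 4, f(g(6)) = f(5) = 5, f(g(7)) = f(3) = 2.
Hence f ∘ g = [6 1 7 3 4 5 2].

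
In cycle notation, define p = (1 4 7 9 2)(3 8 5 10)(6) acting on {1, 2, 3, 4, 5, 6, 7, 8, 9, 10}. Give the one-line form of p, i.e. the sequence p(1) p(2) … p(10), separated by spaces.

4 1 8 7 10 6 9 5 2 3

Reading each image from the cycles: 1↦4, 2↦1, 3↦8, 4↦7, 5↦10, 6↦6, 7↦9, 8↦5, 9↦2, 10↦3.
So the one-line form is 4 1 8 7 10 6 9 5 2 3.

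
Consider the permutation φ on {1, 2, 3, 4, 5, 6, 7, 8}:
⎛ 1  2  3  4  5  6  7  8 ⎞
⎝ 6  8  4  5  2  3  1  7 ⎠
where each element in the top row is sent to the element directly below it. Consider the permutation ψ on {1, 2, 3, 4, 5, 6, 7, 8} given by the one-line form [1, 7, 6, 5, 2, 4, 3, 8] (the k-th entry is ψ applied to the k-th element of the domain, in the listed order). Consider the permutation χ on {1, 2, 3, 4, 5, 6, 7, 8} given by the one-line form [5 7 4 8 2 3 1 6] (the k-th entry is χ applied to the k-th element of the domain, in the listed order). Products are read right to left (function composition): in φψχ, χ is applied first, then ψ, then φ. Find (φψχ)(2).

(φψχ)(2) = φ(ψ(χ(2))). χ(2) = 7, then ψ(7) = 3, then φ(3) = 4, so the result is 4.

4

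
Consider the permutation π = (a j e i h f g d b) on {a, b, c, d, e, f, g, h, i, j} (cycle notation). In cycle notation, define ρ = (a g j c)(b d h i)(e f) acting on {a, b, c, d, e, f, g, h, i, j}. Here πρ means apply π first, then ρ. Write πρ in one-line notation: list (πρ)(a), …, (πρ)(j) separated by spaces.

For each element, apply π then ρ: a → j → c; b → a → g; c → c → a; d → b → d; e → i → b; f → g → j; g → d → h; h → f → e; i → h → i; j → e → f.
So πρ in one-line form is c g a d b j h e i f.

c g a d b j h e i f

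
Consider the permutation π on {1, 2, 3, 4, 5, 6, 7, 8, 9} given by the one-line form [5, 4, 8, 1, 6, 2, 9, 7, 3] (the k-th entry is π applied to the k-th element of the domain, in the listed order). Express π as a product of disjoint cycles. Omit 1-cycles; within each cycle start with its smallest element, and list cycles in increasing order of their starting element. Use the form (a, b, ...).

(1, 5, 6, 2, 4)(3, 8, 7, 9)

From 1: 1 → 5 → 6 → 2 → 4 → 1, closing the cycle (1, 5, 6, 2, 4).
Continuing from each remaining unvisited element yields (1, 5, 6, 2, 4)(3, 8, 7, 9).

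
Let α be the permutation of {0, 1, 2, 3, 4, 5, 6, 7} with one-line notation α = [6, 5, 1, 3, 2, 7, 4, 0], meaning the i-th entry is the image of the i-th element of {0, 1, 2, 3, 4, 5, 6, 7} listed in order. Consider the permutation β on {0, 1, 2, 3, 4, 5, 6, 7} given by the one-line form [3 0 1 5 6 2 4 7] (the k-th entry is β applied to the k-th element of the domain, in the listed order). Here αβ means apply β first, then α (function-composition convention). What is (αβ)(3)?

First apply β: β(3) = 5, then α(5) = 7. Thus (αβ)(3) = 7.

7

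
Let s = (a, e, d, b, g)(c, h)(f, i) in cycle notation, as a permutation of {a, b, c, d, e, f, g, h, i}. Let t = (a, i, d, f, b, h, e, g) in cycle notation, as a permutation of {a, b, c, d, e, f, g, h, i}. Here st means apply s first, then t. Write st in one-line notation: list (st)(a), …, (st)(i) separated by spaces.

g a e h f d i c b

(st)(x) = t(s(x)). Computing each image: t(s(a)) = t(e) = g, t(s(b)) = t(g) = a, t(s(c)) = t(h) = e, t(s(d)) = t(b) = h, t(s(e)) = t(d) = f, t(s(f)) = t(i) = d, t(s(g)) = t(a) = i, t(s(h)) = t(c) = c, t(s(i)) = t(f) = b.
Hence st = [g a e h f d i c b].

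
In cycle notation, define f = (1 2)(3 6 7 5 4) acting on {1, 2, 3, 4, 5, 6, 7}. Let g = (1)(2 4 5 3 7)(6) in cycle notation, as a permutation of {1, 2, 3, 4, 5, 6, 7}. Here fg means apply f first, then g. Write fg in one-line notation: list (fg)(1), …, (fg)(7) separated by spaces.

(fg)(x) = g(f(x)). Computing each image: g(f(1)) = g(2) = 4, g(f(2)) = g(1) = 1, g(f(3)) = g(6) = 6, g(f(4)) = g(3) = 7, g(f(5)) = g(4) = 5, g(f(6)) = g(7) = 2, g(f(7)) = g(5) = 3.
Hence fg = [4 1 6 7 5 2 3].

4 1 6 7 5 2 3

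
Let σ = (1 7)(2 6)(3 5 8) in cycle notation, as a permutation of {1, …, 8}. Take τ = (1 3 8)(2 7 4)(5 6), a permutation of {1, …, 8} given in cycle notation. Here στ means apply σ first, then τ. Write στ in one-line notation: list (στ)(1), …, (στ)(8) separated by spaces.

(στ)(x) = τ(σ(x)). Computing each image: τ(σ(1)) = τ(7) = 4, τ(σ(2)) = τ(6) = 5, τ(σ(3)) = τ(5) = 6, τ(σ(4)) = τ(4) = 2, τ(σ(5)) = τ(8) = 1, τ(σ(6)) = τ(2) = 7, τ(σ(7)) = τ(1) = 3, τ(σ(8)) = τ(3) = 8.
Hence στ = [4 5 6 2 1 7 3 8].

4 5 6 2 1 7 3 8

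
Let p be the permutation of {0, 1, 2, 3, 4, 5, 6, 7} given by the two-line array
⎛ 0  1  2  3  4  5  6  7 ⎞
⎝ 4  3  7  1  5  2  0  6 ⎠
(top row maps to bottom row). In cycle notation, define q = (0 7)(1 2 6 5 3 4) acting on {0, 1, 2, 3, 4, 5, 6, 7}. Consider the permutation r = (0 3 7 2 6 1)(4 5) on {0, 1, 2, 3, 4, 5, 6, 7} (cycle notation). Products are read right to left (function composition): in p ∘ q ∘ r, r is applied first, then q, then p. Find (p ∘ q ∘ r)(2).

2

Chase 2: r(2) = 6; q(6) = 5; p(5) = 2. Hence (p ∘ q ∘ r)(2) = 2.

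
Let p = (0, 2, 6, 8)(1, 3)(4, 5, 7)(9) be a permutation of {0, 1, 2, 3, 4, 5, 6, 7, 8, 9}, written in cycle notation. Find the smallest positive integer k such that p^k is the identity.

The disjoint cycles have lengths 4, 3, 2, 1.
The order of p is the least common multiple of its cycle lengths: lcm(4, 3, 2) = 12.

12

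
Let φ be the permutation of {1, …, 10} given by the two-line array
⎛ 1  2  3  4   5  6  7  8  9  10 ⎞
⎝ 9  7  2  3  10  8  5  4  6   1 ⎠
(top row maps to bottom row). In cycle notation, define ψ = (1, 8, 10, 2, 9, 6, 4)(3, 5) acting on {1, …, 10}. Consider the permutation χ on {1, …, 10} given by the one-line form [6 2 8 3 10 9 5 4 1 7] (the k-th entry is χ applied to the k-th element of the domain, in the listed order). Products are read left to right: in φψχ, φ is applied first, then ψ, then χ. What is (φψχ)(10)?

4

Apply the permutations in order: φ(10) = 1, then ψ(1) = 8, then χ(8) = 4. So (φψχ)(10) = 4.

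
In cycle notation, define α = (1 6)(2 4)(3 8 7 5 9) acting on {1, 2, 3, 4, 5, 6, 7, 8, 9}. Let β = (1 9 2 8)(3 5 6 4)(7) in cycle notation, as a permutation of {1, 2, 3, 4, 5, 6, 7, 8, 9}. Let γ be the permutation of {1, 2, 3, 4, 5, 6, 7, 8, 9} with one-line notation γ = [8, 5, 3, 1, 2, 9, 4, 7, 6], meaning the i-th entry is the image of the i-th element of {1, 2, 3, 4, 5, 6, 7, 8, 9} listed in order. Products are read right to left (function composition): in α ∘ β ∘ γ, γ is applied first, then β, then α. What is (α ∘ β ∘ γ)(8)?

Apply the permutations in order: γ(8) = 7, then β(7) = 7, then α(7) = 5. So (α ∘ β ∘ γ)(8) = 5.

5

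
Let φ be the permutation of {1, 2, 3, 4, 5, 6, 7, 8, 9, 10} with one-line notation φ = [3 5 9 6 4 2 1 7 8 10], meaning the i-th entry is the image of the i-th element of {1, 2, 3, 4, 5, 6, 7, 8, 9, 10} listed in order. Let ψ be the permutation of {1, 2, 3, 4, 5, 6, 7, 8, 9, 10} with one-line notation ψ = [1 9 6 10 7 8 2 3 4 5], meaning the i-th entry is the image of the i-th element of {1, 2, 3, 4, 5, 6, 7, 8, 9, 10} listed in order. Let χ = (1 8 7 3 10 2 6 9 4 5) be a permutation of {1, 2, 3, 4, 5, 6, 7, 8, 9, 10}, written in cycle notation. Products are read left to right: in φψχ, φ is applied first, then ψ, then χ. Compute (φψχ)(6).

Apply the permutations in order: φ(6) = 2, then ψ(2) = 9, then χ(9) = 4. So (φψχ)(6) = 4.

4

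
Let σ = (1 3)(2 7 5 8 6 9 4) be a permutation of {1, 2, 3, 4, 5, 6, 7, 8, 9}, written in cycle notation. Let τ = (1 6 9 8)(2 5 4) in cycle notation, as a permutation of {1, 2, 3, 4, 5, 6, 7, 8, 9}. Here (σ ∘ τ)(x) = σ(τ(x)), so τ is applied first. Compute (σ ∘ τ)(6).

(σ ∘ τ)(6) = σ(τ(6)). τ(6) = 9, then σ(9) = 4. So (σ ∘ τ)(6) = 4.

4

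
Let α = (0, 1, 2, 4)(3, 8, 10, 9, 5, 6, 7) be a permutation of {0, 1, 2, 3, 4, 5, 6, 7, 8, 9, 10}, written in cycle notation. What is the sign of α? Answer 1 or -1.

The cycle lengths are 7, 4.
A cycle of length ℓ contributes ℓ−1 transpositions, so α is a product of 6 + 3 = 9 transpositions — odd.

-1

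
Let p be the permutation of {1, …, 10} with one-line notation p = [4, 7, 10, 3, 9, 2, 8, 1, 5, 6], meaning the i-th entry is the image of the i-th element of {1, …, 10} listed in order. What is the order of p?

The disjoint-cycle form of p has cycle lengths 8, 2.
Since disjoint cycles commute, ord(p) = lcm(8, 2) = 8.

8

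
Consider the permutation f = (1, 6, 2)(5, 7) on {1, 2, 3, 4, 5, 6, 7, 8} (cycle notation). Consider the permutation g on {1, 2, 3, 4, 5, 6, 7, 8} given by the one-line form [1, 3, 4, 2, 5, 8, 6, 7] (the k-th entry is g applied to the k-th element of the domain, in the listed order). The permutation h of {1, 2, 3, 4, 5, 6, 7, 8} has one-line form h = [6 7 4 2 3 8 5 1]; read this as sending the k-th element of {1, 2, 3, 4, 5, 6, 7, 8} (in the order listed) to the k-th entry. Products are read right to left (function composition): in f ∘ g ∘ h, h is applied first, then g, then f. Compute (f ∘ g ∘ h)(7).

Chase 7: h(7) = 5; g(5) = 5; f(5) = 7. Hence (f ∘ g ∘ h)(7) = 7.

7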